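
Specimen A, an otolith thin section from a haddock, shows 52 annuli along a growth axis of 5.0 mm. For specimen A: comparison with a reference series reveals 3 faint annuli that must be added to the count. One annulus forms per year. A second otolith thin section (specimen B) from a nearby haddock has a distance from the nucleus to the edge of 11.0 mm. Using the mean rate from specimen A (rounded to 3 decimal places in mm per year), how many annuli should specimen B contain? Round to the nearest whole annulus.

121 annuli

Specimen A: correcting the raw count gives 52 + 3 = 55 true annuli.
A: 5.0 mm over 55 years gives 5.0 / 55 ≈ 0.091 mm/yr.
Specimen B: 11.0 mm / 0.091 mm per year = 120.88 years ≈ 121 annuli.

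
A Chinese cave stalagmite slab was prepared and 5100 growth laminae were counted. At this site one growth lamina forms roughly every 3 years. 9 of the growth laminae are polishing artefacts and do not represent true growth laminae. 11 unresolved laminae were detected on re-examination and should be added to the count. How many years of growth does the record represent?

15306 years

Adjusted count: 5100 − 9 + 11 = 5102 growth laminae.
5102 growth laminae at 3 years each span 5102 × 3 = 15306 years.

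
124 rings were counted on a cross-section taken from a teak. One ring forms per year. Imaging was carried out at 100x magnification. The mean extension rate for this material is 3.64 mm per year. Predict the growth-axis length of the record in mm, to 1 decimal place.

451.4 mm

The record spans 124 years at 3.64 mm per year.
Predicted length = 3.64 mm/year × 124 years = 451.4 mm.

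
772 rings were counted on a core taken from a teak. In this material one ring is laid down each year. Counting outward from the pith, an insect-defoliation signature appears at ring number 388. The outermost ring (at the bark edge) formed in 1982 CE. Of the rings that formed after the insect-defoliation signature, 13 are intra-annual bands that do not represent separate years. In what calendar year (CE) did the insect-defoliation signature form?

1611 CE

772 − 388 = 384 rings lie beyond the insect-defoliation signature toward the bark edge.
Removing the 13 false rings leaves 384 − 13 = 371 true rings beyond the insect-defoliation signature.
Counting back 371 years from 1982 CE places the insect-defoliation signature in 1982 − 371 = 1611 CE.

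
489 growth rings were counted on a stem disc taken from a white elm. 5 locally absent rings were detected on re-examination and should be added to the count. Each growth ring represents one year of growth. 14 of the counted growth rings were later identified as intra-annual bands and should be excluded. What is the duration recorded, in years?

True growth ring count = 489 − 14 + 5 = 480.
One growth ring per year makes the duration 480 years.

480 years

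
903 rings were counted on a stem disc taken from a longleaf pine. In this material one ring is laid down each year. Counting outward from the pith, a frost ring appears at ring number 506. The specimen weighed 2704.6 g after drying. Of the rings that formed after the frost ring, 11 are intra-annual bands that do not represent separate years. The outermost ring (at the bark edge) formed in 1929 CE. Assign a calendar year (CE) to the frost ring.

903 − 506 = 397 rings lie beyond the frost ring toward the bark edge.
Excluding 11 false rings: 397 − 11 = 386.
1929 − 386 = 1543 CE.

1543 CE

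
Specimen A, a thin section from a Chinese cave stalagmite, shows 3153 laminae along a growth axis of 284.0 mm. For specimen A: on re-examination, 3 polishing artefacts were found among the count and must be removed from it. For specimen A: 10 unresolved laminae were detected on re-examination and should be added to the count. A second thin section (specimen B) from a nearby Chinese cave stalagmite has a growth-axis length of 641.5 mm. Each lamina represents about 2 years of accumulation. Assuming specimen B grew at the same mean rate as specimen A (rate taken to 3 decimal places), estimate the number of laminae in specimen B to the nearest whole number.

Specimen A: correcting the raw count gives 3153 − 3 + 10 = 3160 true laminae.
Specimen A: at 2 years per lamina, 3160 × 2 = 6320 years.
A: Extension rate ≈ 284.0 / 6320 = 0.045 mm per year.
For B, 641.5 / 0.045 = 14255.56 years; at 2 years per lamina that is 14255.56 / 2 ≈ 7128 laminae.

7128 laminae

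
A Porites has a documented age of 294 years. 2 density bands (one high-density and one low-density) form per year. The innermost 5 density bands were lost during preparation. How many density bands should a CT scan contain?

294 years at 2 density bands per year gives 294 × 2 = 588 density bands.
Subtracting the 5 density bands not captured gives 588 − 5 = 583 density bands in the record.

583 density bands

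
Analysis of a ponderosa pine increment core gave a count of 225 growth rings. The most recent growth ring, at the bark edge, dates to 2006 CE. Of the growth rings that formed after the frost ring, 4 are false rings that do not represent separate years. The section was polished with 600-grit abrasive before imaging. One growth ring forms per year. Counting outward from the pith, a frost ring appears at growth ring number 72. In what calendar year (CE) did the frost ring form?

225 − 72 = 153 growth rings lie beyond the frost ring toward the bark edge.
153 − 4 false = 149 true growth rings after the frost ring.
Counting back 149 years from 2006 CE places the frost ring in 2006 − 149 = 1857 CE.

1857 CE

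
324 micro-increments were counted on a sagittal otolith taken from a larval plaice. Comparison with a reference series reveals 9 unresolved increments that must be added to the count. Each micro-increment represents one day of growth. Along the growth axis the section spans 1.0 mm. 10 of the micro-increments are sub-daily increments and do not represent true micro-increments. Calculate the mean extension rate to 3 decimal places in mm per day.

0.003 mm per day

Adjusted count: 324 − 10 + 9 = 323 micro-increments.
1.0 mm over 323 days gives 1.0 / 323 ≈ 0.003 mm per day.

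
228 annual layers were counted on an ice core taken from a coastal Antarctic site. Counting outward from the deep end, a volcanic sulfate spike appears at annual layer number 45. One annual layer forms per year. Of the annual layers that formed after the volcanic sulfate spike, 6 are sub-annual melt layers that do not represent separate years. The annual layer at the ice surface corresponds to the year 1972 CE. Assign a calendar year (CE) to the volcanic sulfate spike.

Between annual layer 45 and the ice surface there are 228 − 45 = 183 annual layers.
183 − 6 false = 177 true annual layers after the volcanic sulfate spike.
The annual layer at the ice surface is 1972 CE, so the volcanic sulfate spike dates to 1972 − 177 = 1795 CE.

1795 CE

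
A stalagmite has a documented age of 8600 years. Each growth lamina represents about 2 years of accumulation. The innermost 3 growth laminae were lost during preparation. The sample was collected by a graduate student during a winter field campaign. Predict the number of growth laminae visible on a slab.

4297 growth laminae

One growth lamina every 2 years means 8600 / 2 = 4300 growth laminae.
4300 − 3 missed = 4297 growth laminae expected in the prepared section.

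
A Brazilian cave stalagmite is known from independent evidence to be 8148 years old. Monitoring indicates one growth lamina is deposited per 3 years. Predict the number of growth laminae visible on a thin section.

2716 growth laminae

At 3 years per growth lamina, 8148 / 3 = 2716 growth laminae are expected.
So 2716 growth laminae should be present.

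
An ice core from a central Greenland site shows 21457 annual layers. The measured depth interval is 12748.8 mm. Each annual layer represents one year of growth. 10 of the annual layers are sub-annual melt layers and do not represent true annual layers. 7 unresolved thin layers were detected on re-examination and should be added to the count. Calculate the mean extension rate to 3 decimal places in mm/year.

True annual layer count = 21457 − 10 + 7 = 21454.
Extension rate ≈ 12748.8 / 21454 = 0.594 mm/year.

0.594 mm/year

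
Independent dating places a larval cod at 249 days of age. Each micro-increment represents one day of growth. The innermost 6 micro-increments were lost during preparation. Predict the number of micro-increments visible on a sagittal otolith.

243 micro-increments

Expected micro-increments over 249 days: 249.
Subtracting the 6 micro-increments not captured gives 249 − 6 = 243 micro-increments in the record.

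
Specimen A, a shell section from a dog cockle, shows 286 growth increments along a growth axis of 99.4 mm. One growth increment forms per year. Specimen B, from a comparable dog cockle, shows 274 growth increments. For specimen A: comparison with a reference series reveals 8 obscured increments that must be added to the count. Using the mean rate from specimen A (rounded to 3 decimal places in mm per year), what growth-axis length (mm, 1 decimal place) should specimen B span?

92.6 mm

Specimen A: correcting the raw count gives 286 + 8 = 294 true growth increments.
A: 99.4 mm over 294 years gives 99.4 / 294 ≈ 0.338 mm/year.
For B, 0.338 mm/year × 274 years = 92.6 mm.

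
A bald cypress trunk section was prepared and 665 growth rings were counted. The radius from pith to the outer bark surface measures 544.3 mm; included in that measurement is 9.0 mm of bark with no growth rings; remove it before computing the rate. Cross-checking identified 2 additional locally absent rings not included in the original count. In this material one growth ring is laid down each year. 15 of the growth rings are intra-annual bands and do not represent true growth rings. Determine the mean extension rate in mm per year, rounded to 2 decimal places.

Correcting the raw count gives 665 − 15 + 2 = 652 true growth rings.
Net length = 544.3 − 9.0 = 535.3 mm.
Extension rate ≈ 535.3 / 652 = 0.82 mm per year.

0.82 mm per year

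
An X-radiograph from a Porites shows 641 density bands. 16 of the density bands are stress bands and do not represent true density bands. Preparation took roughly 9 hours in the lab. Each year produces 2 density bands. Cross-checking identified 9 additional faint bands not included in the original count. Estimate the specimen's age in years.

317 yr

Correcting the raw count gives 641 − 16 + 9 = 634 true density bands.
Dividing by 2 density bands per year: 634 / 2 = 317 years.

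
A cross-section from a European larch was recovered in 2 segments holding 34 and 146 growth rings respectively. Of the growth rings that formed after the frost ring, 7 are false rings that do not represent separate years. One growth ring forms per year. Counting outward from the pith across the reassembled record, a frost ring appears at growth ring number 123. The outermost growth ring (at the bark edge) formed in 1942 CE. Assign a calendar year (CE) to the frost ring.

1892 CE

Total growth rings = 34 + 146 = 180.
The frost ring sits at growth ring 123 from the pith, so 180 − 123 = 57 growth rings formed after it.
Removing the 7 false growth rings leaves 57 − 7 = 50 true growth rings beyond the frost ring.
Counting back 50 years from 1942 CE places the frost ring in 1942 − 50 = 1892 CE.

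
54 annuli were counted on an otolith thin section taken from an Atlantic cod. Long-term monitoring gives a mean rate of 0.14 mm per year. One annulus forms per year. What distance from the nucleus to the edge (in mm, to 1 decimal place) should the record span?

54 years of growth are recorded.
54 years at 0.14 mm/year gives 0.14 × 54 = 7.6 mm.

7.6 mm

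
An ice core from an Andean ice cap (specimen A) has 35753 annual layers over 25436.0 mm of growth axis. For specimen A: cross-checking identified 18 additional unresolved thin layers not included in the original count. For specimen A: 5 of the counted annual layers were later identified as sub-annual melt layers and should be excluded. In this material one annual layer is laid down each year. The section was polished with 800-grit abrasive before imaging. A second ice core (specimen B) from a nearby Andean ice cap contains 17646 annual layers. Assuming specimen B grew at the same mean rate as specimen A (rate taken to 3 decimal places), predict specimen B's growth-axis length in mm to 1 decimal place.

Specimen A: after corrections the count is 35753 − 5 + 18 = 35766 annual layers.
A: 25436.0 mm over 35766 years gives 25436.0 / 35766 ≈ 0.711 mm/yr.
Length of B = 0.711 × 17646 = 12546.3 mm.

12546.3 mm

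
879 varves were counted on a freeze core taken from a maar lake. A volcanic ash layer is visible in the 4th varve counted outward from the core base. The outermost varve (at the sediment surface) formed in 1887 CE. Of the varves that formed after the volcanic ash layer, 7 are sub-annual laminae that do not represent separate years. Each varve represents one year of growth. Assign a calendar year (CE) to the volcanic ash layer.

879 − 4 = 875 varves lie beyond the volcanic ash layer toward the sediment surface.
Removing the 7 false varves leaves 875 − 7 = 868 true varves beyond the volcanic ash layer.
1887 − 868 = 1019 CE.

1019 CE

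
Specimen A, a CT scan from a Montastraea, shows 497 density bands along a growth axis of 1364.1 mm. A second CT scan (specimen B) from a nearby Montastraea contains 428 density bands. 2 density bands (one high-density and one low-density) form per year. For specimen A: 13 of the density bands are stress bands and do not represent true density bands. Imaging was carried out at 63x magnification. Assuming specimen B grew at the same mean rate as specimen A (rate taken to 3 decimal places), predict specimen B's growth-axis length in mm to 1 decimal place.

1206.3 mm

Specimen A: true density band count = 497 − 13 = 484.
Specimen A: 484 density bands at 2 per year is 484 / 2 = 242 years.
A: Mean rate = 1364.1 mm / 242 years ≈ 5.637 mm per year.
Specimen B: with 2 density bands per year, 428 / 2 = 214 years. B's length ≈ 5.637 × 214 = 1206.3 mm.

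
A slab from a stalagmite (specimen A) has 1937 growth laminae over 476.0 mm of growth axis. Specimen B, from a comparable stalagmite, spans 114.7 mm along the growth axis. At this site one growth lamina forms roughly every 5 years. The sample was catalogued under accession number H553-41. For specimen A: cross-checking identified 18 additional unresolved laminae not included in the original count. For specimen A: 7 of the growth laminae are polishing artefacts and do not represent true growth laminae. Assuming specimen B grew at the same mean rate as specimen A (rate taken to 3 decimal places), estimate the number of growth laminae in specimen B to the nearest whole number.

Specimen A: correcting the raw count gives 1937 − 7 + 18 = 1948 true growth laminae.
Specimen A: 1948 growth laminae at 5 years each span 1948 × 5 = 9740 years.
A: Extension rate ≈ 476.0 / 9740 = 0.049 mm per year.
Specimen B: 114.7 mm / 0.049 mm per year = 2340.82 years; at 5 years per growth lamina that is 2340.82 / 5 ≈ 468 growth laminae.

468 growth laminae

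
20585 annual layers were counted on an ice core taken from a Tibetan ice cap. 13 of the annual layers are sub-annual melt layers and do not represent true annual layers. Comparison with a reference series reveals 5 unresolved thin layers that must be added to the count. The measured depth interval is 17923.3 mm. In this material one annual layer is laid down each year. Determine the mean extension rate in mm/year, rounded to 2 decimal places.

After corrections the count is 20585 − 13 + 5 = 20577 annual layers.
Mean rate = 17923.3 mm / 20577 years ≈ 0.87 mm/year.

0.87 mm/year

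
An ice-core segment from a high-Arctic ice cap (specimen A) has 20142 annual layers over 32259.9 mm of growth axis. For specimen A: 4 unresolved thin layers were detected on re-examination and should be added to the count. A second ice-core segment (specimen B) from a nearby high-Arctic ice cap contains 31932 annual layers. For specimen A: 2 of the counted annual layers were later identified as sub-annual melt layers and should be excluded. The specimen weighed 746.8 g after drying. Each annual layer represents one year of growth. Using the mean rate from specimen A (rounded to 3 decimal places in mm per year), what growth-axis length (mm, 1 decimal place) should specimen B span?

Specimen A: true annual layer count = 20142 − 2 + 4 = 20144.
A: Extension rate ≈ 32259.9 / 20144 = 1.601 mm/yr.
B's length ≈ 1.601 × 31932 = 51123.1 mm.

51123.1 mm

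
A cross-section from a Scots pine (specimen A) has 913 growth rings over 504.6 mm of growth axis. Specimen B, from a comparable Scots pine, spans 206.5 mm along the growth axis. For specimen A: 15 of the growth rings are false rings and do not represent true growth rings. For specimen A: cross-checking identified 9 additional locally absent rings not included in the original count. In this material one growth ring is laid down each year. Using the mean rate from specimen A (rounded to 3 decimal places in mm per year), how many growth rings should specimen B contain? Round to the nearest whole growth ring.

371 growth rings

Specimen A: after corrections the count is 913 − 15 + 9 = 907 growth rings.
A: Mean rate = 504.6 mm / 907 years ≈ 0.556 mm/yr.
For B, 206.5 / 0.556 = 371.40 years ≈ 371 growth rings.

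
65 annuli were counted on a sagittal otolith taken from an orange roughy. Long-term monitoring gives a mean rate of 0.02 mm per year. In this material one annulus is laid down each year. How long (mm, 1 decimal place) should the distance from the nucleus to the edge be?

65 years of growth are recorded.
Predicted length = 0.02 mm/year × 65 years = 1.3 mm.

1.3 mm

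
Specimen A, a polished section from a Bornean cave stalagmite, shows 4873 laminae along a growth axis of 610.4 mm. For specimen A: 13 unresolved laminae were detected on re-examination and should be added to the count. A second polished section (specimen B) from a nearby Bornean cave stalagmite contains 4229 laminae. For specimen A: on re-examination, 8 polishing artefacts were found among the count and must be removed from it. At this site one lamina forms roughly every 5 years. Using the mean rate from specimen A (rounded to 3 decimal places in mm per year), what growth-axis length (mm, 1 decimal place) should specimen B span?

Specimen A: after corrections the count is 4873 − 8 + 13 = 4878 laminae.
Specimen A: multiplying by 5 years per lamina: 4878 × 5 = 24390 years.
A: Mean rate = 610.4 mm / 24390 years ≈ 0.025 mm/year.
Specimen B: 4229 laminae at 5 years each span 4229 × 5 = 21145 years. B's length ≈ 0.025 × 21145 = 528.6 mm.

528.6 mm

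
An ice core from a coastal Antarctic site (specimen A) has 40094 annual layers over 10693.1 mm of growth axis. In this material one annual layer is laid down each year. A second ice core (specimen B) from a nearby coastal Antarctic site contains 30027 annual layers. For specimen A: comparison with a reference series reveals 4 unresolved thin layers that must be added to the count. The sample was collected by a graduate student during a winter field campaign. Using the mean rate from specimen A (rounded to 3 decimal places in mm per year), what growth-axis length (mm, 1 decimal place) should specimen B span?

8017.2 mm

Specimen A: correcting the raw count gives 40094 + 4 = 40098 true annual layers.
A: Extension rate ≈ 10693.1 / 40098 = 0.267 mm/yr.
Length of B = 0.267 × 30027 = 8017.2 mm.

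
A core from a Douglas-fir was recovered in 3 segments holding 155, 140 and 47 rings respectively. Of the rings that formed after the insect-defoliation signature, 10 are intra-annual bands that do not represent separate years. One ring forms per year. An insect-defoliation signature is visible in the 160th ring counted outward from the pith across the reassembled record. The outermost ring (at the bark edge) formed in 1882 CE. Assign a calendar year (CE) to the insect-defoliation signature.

Total rings = 155 + 140 + 47 = 342.
342 − 160 = 182 rings lie beyond the insect-defoliation signature toward the bark edge.
Removing the 10 false rings leaves 182 − 10 = 172 true rings beyond the insect-defoliation signature.
The ring at the bark edge is 1882 CE, so the insect-defoliation signature dates to 1882 − 172 = 1710 CE.

1710 CE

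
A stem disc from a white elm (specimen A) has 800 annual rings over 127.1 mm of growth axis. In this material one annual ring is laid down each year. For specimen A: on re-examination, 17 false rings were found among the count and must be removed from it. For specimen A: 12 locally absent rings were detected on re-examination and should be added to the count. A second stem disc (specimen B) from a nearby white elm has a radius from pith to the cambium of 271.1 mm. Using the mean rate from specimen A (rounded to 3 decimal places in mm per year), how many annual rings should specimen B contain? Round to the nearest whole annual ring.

Specimen A: correcting the raw count gives 800 − 17 + 12 = 795 true annual rings.
A: 127.1 mm over 795 years gives 127.1 / 795 ≈ 0.160 mm/yr.
For B, 271.1 / 0.160 = 1694.38 years ≈ 1694 annual rings.

1694 annual rings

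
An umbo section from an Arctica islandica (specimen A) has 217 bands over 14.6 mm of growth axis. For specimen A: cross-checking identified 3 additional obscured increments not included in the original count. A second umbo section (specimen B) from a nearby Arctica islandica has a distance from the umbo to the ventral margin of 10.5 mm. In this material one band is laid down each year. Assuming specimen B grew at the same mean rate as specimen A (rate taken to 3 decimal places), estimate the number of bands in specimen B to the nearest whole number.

159 bands

Specimen A: true band count = 217 + 3 = 220.
A: 14.6 mm over 220 years gives 14.6 / 220 ≈ 0.066 mm/yr.
For B, 10.5 / 0.066 = 159.09 years ≈ 159 bands.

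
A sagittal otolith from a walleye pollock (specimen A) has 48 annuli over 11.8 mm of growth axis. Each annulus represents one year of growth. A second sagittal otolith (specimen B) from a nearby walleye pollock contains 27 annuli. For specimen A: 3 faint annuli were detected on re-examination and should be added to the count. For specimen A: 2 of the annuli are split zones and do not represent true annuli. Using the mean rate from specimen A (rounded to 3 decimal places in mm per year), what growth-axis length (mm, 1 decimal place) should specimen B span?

Specimen A: correcting the raw count gives 48 − 2 + 3 = 49 true annuli.
A: Mean rate = 11.8 mm / 49 years ≈ 0.241 mm/yr.
For B, 0.241 mm/year × 27 years = 6.5 mm.

6.5 mm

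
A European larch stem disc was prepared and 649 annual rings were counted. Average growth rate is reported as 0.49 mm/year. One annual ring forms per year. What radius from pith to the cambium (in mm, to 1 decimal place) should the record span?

The record spans 649 years at 0.49 mm per year.
Predicted length = 0.49 mm/year × 649 years = 318.0 mm.

318.0 mm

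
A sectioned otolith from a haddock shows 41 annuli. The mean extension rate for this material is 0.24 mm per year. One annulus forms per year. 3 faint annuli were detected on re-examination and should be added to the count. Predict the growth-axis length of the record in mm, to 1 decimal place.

Adjusted count: 41 + 3 = 44 annuli.
Predicted length = 0.24 mm/year × 44 years = 10.6 mm.

10.6 mm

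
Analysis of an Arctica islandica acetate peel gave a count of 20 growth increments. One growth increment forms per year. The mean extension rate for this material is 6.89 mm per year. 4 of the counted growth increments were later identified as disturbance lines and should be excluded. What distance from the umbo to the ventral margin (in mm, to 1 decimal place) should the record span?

True growth increment count = 20 − 4 = 16.
Length ≈ 6.89 × 16 = 110.2 mm.

110.2 mm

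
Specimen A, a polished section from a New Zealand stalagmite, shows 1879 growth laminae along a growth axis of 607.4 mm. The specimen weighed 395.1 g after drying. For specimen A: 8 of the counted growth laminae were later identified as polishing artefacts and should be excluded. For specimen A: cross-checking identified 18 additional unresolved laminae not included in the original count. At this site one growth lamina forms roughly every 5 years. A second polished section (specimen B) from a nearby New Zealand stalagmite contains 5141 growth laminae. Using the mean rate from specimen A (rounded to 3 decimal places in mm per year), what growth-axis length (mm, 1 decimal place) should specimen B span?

1645.1 mm

Specimen A: correcting the raw count gives 1879 − 8 + 18 = 1889 true growth laminae.
Specimen A: multiplying by 5 years per growth lamina: 1889 × 5 = 9445 years.
A: Extension rate ≈ 607.4 / 9445 = 0.064 mm/year.
Specimen B: 5141 growth laminae at 5 years each span 5141 × 5 = 25705 years. For B, 0.064 mm/year × 25705 years = 1645.1 mm.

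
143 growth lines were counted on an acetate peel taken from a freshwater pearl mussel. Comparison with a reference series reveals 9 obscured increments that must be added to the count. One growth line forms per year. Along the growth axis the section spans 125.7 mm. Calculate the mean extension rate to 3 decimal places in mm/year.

0.827 mm/year

True growth line count = 143 + 9 = 152.
Mean rate = 125.7 mm / 152 years ≈ 0.827 mm/year.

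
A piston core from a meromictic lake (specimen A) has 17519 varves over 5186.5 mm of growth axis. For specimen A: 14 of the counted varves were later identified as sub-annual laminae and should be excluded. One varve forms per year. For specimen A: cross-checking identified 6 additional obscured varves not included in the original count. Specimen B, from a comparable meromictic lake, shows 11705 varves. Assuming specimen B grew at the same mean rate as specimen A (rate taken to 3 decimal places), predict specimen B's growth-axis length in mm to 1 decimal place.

3464.7 mm

Specimen A: adjusted count: 17519 − 14 + 6 = 17511 varves.
A: 5186.5 mm over 17511 years gives 5186.5 / 17511 ≈ 0.296 mm/yr.
For B, 0.296 mm/year × 11705 years = 3464.7 mm.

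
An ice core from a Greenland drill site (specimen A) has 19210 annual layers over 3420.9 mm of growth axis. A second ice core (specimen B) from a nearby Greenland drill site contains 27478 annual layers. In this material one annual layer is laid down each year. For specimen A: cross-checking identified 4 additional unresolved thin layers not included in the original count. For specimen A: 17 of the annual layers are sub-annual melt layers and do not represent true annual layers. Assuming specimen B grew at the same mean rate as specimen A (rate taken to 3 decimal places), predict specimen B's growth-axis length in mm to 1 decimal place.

4891.1 mm

Specimen A: correcting the raw count gives 19210 − 17 + 4 = 19197 true annual layers.
A: Mean rate = 3420.9 mm / 19197 years ≈ 0.178 mm/yr.
Length of B = 0.178 × 27478 = 4891.1 mm.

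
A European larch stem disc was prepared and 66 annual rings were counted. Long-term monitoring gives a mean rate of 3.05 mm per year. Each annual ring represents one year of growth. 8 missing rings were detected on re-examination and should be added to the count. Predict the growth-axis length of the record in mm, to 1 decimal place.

True annual ring count = 66 + 8 = 74.
Length ≈ 3.05 × 74 = 225.7 mm.

225.7 mm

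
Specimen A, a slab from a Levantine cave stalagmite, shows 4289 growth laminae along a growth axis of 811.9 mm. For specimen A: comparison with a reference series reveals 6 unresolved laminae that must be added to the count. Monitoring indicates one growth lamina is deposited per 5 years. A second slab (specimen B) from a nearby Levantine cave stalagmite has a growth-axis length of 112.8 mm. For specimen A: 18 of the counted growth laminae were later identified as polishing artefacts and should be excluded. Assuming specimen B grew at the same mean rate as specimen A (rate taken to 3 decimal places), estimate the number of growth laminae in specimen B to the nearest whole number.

594 growth laminae

Specimen A: after corrections the count is 4289 − 18 + 6 = 4277 growth laminae.
Specimen A: 4277 growth laminae at 5 years each span 4277 × 5 = 21385 years.
A: 811.9 mm over 21385 years gives 811.9 / 21385 ≈ 0.038 mm per year.
Specimen B: 112.8 mm / 0.038 mm per year = 2968.42 years; at 5 years per growth lamina that is 2968.42 / 5 ≈ 594 growth laminae.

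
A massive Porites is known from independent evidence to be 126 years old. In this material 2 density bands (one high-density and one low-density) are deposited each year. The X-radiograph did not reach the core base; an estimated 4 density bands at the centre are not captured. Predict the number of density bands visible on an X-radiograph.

248 density bands

126 years at 2 density bands per year gives 126 × 2 = 252 density bands.
252 − 4 missed = 248 density bands expected in the prepared section.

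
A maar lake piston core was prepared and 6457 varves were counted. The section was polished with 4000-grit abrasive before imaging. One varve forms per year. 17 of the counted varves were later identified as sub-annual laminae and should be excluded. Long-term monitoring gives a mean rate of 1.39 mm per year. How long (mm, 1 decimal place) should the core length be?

Correcting the raw count gives 6457 − 17 = 6440 true varves.
6440 years at 1.39 mm/year gives 1.39 × 6440 = 8951.6 mm.

8951.6 mm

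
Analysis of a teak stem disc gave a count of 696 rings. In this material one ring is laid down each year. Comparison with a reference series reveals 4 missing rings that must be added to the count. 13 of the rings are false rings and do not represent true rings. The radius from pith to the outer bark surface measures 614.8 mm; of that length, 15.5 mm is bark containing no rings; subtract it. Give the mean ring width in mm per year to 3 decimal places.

0.872 mm per year

Adjusted count: 696 − 13 + 4 = 687 rings.
Net length = 614.8 − 15.5 = 599.3 mm.
599.3 mm over 687 years gives 599.3 / 687 ≈ 0.872 mm per year.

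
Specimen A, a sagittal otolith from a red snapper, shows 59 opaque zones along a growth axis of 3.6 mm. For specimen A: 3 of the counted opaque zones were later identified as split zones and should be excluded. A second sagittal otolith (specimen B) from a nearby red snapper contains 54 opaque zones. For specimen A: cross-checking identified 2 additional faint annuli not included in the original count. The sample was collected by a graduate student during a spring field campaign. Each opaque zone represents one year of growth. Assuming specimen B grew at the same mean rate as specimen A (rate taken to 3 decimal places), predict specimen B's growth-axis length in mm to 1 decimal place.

Specimen A: correcting the raw count gives 59 − 3 + 2 = 58 true opaque zones.
A: Extension rate ≈ 3.6 / 58 = 0.062 mm per year.
Length of B = 0.062 × 54 = 3.3 mm.

3.3 mm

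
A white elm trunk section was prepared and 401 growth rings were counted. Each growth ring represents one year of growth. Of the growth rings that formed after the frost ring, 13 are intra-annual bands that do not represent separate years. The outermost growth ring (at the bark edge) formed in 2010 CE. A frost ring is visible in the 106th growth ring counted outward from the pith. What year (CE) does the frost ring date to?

1728 CE

The frost ring sits at growth ring 106 from the pith, so 401 − 106 = 295 growth rings formed after it.
Excluding 13 false growth rings: 295 − 13 = 282.
The growth ring at the bark edge is 2010 CE, so the frost ring dates to 2010 − 282 = 1728 CE.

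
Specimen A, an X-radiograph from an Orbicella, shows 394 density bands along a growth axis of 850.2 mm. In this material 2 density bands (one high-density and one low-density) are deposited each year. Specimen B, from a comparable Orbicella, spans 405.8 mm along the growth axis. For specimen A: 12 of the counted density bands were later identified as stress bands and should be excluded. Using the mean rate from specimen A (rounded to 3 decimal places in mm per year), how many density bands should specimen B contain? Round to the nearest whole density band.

Specimen A: true density band count = 394 − 12 = 382.
Specimen A: with 2 density bands per year, 382 / 2 = 191 years.
A: Mean rate = 850.2 mm / 191 years ≈ 4.451 mm/year.
For B, 405.8 / 4.451 = 91.17 years; at 2 density bands per year that is 91.17 × 2 ≈ 182 density bands.

182 density bands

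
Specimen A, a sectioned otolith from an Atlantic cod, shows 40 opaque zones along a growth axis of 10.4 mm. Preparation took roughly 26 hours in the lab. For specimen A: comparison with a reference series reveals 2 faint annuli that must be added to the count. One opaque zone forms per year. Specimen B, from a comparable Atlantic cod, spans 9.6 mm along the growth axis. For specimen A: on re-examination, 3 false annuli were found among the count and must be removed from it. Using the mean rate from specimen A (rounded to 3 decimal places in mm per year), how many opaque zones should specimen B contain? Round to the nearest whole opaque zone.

Specimen A: correcting the raw count gives 40 − 3 + 2 = 39 true opaque zones.
A: Extension rate ≈ 10.4 / 39 = 0.267 mm/year.
For B, 9.6 / 0.267 = 35.96 years ≈ 36 opaque zones.

36 opaque zones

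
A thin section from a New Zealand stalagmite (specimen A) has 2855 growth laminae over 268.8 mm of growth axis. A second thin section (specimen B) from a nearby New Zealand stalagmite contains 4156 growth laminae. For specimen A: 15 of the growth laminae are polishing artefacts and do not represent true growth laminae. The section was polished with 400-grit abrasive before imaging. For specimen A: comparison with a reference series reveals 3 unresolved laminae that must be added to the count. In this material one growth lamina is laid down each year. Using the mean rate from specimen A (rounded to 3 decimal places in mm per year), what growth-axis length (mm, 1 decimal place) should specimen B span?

Specimen A: after corrections the count is 2855 − 15 + 3 = 2843 growth laminae.
A: Extension rate ≈ 268.8 / 2843 = 0.095 mm/year.
Length of B = 0.095 × 4156 = 394.8 mm.

394.8 mm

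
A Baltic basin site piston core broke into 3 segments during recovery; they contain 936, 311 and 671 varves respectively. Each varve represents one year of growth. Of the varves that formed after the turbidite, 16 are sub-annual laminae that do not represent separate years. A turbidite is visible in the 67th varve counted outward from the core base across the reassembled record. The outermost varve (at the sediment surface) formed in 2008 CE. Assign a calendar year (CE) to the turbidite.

Total varves = 936 + 311 + 671 = 1918.
The turbidite sits at varve 67 from the core base, so 1918 − 67 = 1851 varves formed after it.
Removing the 16 false varves leaves 1851 − 16 = 1835 true varves beyond the turbidite.
2008 − 1835 = 173 CE.

173 CE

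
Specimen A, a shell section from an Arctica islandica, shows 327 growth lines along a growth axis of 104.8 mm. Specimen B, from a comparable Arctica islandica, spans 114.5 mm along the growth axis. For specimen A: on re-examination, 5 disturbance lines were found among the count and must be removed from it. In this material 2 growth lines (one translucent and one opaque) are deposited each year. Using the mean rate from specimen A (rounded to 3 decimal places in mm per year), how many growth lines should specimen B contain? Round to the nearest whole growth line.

352 growth lines

Specimen A: adjusted count: 327 − 5 = 322 growth lines.
Specimen A: 322 growth lines at 2 per year is 322 / 2 = 161 years.
A: Extension rate ≈ 104.8 / 161 = 0.651 mm/year.
Specimen B: 114.5 mm / 0.651 mm per year = 175.88 years; at 2 growth lines per year that is 175.88 × 2 ≈ 352 growth lines.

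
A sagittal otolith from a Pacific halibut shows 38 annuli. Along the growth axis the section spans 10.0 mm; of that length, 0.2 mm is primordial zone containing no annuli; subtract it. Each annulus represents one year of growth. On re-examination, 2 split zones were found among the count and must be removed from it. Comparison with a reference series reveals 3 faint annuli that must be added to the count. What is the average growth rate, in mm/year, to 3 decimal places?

Adjusted count: 38 − 2 + 3 = 39 annuli.
Removing the 0.2 mm offcut leaves 10.0 − 0.2 = 9.8 mm.
Extension rate ≈ 9.8 / 39 = 0.251 mm/year.

0.251 mm/year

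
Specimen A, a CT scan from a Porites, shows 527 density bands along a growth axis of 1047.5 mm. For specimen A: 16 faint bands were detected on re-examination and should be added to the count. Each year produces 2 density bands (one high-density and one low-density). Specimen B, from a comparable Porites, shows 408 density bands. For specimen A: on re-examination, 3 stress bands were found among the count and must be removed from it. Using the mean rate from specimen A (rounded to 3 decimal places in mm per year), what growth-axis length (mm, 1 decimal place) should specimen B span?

Specimen A: after corrections the count is 527 − 3 + 16 = 540 density bands.
Specimen A: with 2 density bands per year, 540 / 2 = 270 years.
A: Mean rate = 1047.5 mm / 270 years ≈ 3.880 mm per year.
Specimen B: 408 density bands at 2 per year is 408 / 2 = 204 years. For B, 3.880 mm/year × 204 years = 791.5 mm.

791.5 mm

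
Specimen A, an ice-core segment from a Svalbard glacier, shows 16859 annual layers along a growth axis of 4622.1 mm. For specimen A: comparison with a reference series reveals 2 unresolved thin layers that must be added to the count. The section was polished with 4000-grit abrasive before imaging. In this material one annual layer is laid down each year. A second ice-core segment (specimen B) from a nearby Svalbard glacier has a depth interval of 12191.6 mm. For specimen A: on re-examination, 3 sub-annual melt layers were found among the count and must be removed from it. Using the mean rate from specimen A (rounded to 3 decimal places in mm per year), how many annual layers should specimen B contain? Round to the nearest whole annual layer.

44495 annual layers

Specimen A: after corrections the count is 16859 − 3 + 2 = 16858 annual layers.
A: Mean rate = 4622.1 mm / 16858 years ≈ 0.274 mm per year.
B spans 12191.6 / 0.274 = 44494.89 years ≈ 44495 annual layers.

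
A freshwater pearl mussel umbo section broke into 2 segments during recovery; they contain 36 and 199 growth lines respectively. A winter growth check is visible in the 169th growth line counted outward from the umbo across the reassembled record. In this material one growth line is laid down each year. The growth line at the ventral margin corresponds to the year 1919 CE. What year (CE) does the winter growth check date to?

Total growth lines = 36 + 199 = 235.
Between growth line 169 and the ventral margin there are 235 − 169 = 66 growth lines.
1919 − 66 = 1853 CE.

1853 CE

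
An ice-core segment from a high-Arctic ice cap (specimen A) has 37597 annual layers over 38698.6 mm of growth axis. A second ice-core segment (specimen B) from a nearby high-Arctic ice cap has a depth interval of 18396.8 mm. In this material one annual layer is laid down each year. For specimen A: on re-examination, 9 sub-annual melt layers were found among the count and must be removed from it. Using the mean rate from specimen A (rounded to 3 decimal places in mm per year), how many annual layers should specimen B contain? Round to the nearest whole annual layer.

Specimen A: adjusted count: 37597 − 9 = 37588 annual layers.
A: Mean rate = 38698.6 mm / 37588 years ≈ 1.030 mm per year.
For B, 18396.8 / 1.030 = 17860.97 years ≈ 17861 annual layers.

17861 annual layers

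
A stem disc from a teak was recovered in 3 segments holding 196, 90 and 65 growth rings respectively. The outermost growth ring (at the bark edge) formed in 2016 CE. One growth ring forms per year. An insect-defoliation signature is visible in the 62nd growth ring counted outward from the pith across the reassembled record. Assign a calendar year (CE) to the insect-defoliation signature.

Total growth rings = 196 + 90 + 65 = 351.
The insect-defoliation signature sits at growth ring 62 from the pith, so 351 − 62 = 289 growth rings formed after it.
Counting back 289 years from 2016 CE places the insect-defoliation signature in 2016 − 289 = 1727 CE.

1727 CE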